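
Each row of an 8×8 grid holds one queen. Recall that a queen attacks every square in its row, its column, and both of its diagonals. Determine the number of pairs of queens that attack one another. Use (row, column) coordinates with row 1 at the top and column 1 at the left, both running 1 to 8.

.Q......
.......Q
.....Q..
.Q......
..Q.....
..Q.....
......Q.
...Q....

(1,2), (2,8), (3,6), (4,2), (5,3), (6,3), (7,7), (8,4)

4

Same column: (1,2)–(4,2) (column 2); (5,3)–(6,3) (column 3).
Same diagonal: (3,6)–(6,3) (|3−6| = |6−3| = 3); (4,2)–(5,3) (|4−5| = |2−3| = 1).
Total attacking pairs: 4.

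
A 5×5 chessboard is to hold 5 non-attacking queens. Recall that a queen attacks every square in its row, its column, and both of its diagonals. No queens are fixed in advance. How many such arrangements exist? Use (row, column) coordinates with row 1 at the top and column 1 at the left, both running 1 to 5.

10

Branch on row 1: col 1 → 2; col 2 → 2; col 3 → 2; col 4 → 2; col 5 → 2.
Sum: 2 + 2 + 2 + 2 + 2 = 10.
(This is the classic 5-queens count.)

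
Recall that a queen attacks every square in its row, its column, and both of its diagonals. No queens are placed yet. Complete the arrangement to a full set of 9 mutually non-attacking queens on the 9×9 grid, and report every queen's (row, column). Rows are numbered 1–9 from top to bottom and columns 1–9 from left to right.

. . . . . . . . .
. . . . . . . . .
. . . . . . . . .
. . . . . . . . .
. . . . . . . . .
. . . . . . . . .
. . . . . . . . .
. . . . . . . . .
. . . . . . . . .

Row 1: Safe: 1, 2, 3, 4, 5, 6, 7, 8, 9. Place at column 4.
Row 2: attacked by (1,4)→{3,4,5}. Safe: 1, 2, 6, 7, 8, 9. Place at column 2.
Row 3: attacked by (1,4)→{2,4,6}; (2,2)→{1,2,3}. Safe: 5, 7, 8, 9. Place at column 8.
Row 4: attacked by (1,4)→{1,4,7}; (2,2)→{2,4}; (3,8)→{7,8,9}. Safe: 3, 5, 6. Place at column 3.
Row 5: attacked by (1,4)→{4,8}; (2,2)→{2,5}; (3,8)→{6,8}; (4,3)→{2,3,4}. Safe: 1, 7, 9. Place at column 9.
Row 6: attacked by (1,4)→{4,9}; (2,2)→{2,6}; (3,8)→{5,8}; (4,3)→{1,3,5}; (5,9)→{8,9}. Safe: 7. Place at column 7.
Row 7: attacked by (1,4)→{4}; (2,2)→{2,7}; (3,8)→{4,8}; (4,3)→{3,6}; (5,9)→{7,9}; (6,7)→{6,7,8}. Safe: 1, 5. Place at column 5.
Row 8: attacked by (1,4)→{4}; (2,2)→{2,8}; (3,8)→{3,8}; (4,3)→{3,7}; (5,9)→{6,9}; (6,7)→{5,7,9}; (7,5)→{4,5,6}. Safe: 1. Place at column 1.
Row 9: attacked by (1,4)→{4}; (2,2)→{2,9}; (3,8)→{2,8}; (4,3)→{3,8}; (5,9)→{5,9}; (6,7)→{4,7}; (7,5)→{3,5,7}; (8,1)→{1,2}. Safe: 6. Place at column 6.
Columns [4, 2, 8, 3, 9, 7, 5, 1, 6], r−c [-3, 0, -5, 1, -4, -1, 2, 7, 3], r+c [5, 4, 11, 7, 14, 13, 12, 9, 15] are all distinct, so no two queens attack.

(1,4) (2,2) (3,8) (4,3) (5,9) (6,7) (7,5) (8,1) (9,6)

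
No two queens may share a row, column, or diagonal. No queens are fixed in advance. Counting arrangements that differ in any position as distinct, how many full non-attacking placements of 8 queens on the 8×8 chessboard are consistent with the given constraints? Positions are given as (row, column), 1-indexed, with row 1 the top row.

Branch on row 1: col 1 → 4; col 2 → 8; col 3 → 16; col 4 → 18; col 5 → 18; col 6 → 16; col 7 → 8; col 8 → 4.
Sum: 4 + 8 + 16 + 18 + 18 + 16 + 8 + 4 = 92.
(This is the classic 8-queens count.)

92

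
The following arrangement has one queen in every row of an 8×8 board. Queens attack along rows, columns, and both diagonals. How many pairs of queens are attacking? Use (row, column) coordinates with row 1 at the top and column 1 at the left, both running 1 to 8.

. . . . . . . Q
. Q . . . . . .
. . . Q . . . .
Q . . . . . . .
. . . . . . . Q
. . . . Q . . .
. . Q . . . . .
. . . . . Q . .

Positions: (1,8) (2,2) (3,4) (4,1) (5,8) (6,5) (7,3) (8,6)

1

Same column: (1,8)–(5,8) (column 8).
Total attacking pairs: 1.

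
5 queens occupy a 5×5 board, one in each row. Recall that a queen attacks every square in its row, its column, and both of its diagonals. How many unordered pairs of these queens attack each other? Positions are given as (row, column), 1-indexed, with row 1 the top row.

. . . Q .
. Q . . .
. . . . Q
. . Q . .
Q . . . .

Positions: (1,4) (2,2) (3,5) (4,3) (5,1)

All columns are distinct and no two queens satisfy |Δrow| = |Δcol|, so no pair attacks.

0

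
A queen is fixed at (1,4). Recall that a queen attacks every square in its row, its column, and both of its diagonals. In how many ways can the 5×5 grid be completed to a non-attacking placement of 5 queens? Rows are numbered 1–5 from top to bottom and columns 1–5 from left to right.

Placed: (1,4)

2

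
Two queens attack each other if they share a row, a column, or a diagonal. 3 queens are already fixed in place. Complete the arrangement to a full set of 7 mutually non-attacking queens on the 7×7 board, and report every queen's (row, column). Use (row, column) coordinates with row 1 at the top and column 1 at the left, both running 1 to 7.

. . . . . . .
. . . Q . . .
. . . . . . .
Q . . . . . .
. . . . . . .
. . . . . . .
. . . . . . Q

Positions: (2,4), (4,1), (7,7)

Row 1: attacked by (2,4)→{3,4,5}; (4,1)→{1,4}; (7,7)→{1,7}. Safe: 2, 6. Place at column 2.
Row 3: attacked by (1,2)→{2,4}; (2,4)→{3,4,5}; (4,1)→{1,2}; (7,7)→{3,7}. Safe: 6. Place at column 6.
Row 5: attacked by (1,2)→{2,6}; (2,4)→{1,4,7}; (3,6)→{4,6}; (4,1)→{1,2}; (7,7)→{5,7}. Safe: 3. Place at column 3.
Row 6: attacked by (1,2)→{2,7}; (2,4)→{4}; (3,6)→{3,6}; (4,1)→{1,3}; (5,3)→{2,3,4}; (7,7)→{6,7}. Safe: 5. Place at column 5.
Columns [2, 4, 6, 1, 3, 5, 7], r−c [-1, -2, -3, 3, 2, 1, 0], r+c [3, 6, 9, 5, 8, 11, 14] are all distinct, so no two queens attack.

(1,2) (2,4) (3,6) (4,1) (5,3) (6,5) (7,7)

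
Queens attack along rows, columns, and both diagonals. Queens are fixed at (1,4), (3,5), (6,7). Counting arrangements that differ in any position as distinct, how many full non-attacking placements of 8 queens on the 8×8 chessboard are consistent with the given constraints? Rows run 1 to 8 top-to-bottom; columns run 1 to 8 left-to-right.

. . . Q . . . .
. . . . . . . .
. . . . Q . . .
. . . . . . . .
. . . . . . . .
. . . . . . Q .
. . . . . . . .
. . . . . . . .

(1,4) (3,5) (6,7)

2

Branch on row 2: col 1 → 1; col 2 → 0; col 8 → 1.
Sum: 1 + 0 + 1 = 2.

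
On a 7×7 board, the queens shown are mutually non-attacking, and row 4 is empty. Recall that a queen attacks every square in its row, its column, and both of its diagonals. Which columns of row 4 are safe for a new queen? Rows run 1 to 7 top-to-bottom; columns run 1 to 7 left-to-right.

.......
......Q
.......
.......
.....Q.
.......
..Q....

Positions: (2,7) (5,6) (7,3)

columns 1, 2, 4

(2,7) attacks row 4 at column 7 and diagonals 5.
(5,6) attacks row 4 at column 6 and diagonals 5, 7.
(7,3) attacks row 4 at column 3 and diagonals 6.
Attacked columns: {3, 5, 6, 7}. Safe: {1, 2, 4}.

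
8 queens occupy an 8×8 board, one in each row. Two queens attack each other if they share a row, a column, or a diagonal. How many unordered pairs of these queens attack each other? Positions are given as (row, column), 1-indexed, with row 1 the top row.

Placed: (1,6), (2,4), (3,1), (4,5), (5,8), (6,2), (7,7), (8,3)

0

All columns are distinct and no two queens satisfy |Δrow| = |Δcol|, so no pair attacks.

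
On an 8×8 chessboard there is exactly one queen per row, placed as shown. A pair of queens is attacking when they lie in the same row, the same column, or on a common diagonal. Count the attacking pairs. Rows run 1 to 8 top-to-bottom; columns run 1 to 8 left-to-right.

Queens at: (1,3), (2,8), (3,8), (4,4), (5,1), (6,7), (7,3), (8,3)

Same column: (1,3)–(7,3) (column 3); (1,3)–(8,3) (column 3); (2,8)–(3,8) (column 8); (7,3)–(8,3) (column 3).
Same diagonal: (2,8)–(7,3) (|2−7| = |8−3| = 5); (3,8)–(8,3) (|3−8| = |8−3| = 5); (5,1)–(7,3) (|5−7| = |1−3| = 2).
Total attacking pairs: 7.

7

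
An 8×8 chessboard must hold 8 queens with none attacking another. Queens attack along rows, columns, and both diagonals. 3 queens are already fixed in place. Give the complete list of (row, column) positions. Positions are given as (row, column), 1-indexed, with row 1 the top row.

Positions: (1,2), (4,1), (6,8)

Row 2: attacked by (1,2)→{1,2,3}; (4,1)→{1,3}; (6,8)→{4,8}. Safe: 5, 6, 7. Place at column 5.
Row 3: attacked by (1,2)→{2,4}; (2,5)→{4,5,6}; (4,1)→{1,2}; (6,8)→{5,8}. Safe: 3, 7. Place at column 7.
Row 5: attacked by (1,2)→{2,6}; (2,5)→{2,5,8}; (3,7)→{5,7}; (4,1)→{1,2}; (6,8)→{7,8}. Safe: 3, 4. Place at column 3.
Row 7: attacked by (1,2)→{2,8}; (2,5)→{5}; (3,7)→{3,7}; (4,1)→{1,4}; (5,3)→{1,3,5}; (6,8)→{7,8}. Safe: 6. Place at column 6.
Row 8: attacked by (1,2)→{2}; (2,5)→{5}; (3,7)→{2,7}; (4,1)→{1,5}; (5,3)→{3,6}; (6,8)→{6,8}; (7,6)→{5,6,7}. Safe: 4. Place at column 4.
Columns [2, 5, 7, 1, 3, 8, 6, 4], r−c [-1, -3, -4, 3, 2, -2, 1, 4], r+c [3, 7, 10, 5, 8, 14, 13, 12] are all distinct, so no two queens attack.

(1,2) (2,5) (3,7) (4,1) (5,3) (6,8) (7,6) (8,4)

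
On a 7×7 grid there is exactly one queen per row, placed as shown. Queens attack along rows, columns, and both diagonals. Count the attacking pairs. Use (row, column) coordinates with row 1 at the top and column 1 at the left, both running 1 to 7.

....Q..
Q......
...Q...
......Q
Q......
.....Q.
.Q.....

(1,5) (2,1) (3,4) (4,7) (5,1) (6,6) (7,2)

2

Same column: (2,1)–(5,1) (column 1).
Same diagonal: (1,5)–(5,1) (|1−5| = |5−1| = 4).
Total attacking pairs: 2.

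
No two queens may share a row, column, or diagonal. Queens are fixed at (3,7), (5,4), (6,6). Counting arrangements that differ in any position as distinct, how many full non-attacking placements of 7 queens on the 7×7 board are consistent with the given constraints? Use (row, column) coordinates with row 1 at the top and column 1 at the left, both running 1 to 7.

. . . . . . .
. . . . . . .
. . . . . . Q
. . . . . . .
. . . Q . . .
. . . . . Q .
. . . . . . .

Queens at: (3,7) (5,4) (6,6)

1

Branch on row 1: col 2 → 0; col 3 → 1.
Sum: 0 + 1 = 1.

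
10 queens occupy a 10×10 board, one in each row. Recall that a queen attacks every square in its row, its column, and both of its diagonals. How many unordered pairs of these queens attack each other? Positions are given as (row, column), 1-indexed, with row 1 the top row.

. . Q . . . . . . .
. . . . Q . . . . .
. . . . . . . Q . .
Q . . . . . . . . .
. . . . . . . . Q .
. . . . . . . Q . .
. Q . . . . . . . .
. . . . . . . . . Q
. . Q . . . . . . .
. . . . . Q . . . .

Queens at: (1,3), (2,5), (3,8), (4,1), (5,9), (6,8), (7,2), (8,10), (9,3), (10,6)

6

Same column: (1,3)–(9,3) (column 3); (3,8)–(6,8) (column 8).
Same diagonal: (1,3)–(6,8) (|1−6| = |3−8| = 5); (1,3)–(8,10) (|1−8| = |3−10| = 7); (5,9)–(6,8) (|5−6| = |9−8| = 1); (6,8)–(8,10) (|6−8| = |8−10| = 2).
Total attacking pairs: 6.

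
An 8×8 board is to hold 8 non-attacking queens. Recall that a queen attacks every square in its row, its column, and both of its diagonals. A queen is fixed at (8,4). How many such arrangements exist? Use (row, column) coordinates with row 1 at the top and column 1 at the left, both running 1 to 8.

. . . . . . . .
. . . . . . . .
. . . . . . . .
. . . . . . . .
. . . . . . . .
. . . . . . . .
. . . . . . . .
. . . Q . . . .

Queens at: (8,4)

18

Branch on row 1: col 1 → 1; col 2 → 3; col 3 → 3; col 5 → 3; col 6 → 4; col 7 → 3; col 8 → 1.
Sum: 1 + 3 + 3 + 3 + 4 + 3 + 1 = 18.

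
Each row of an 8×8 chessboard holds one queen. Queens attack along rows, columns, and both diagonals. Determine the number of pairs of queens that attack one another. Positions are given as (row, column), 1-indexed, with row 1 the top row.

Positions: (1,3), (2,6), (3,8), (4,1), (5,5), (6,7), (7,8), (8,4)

2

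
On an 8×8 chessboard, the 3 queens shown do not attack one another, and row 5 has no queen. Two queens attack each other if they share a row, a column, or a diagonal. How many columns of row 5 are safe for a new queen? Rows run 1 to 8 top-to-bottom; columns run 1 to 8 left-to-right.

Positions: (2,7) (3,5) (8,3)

(2,7) attacks row 5 at column 7 and diagonals 4.
(3,5) attacks row 5 at column 5 and diagonals 3, 7.
(8,3) attacks row 5 at column 3 and diagonals 6.
Attacked columns: {3, 4, 5, 6, 7}. Safe: {1, 2, 8}.

3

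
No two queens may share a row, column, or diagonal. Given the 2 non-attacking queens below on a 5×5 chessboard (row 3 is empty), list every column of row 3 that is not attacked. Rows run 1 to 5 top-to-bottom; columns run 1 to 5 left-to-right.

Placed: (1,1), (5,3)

(1,1) attacks row 3 at column 1 and diagonals 3.
(5,3) attacks row 3 at column 3 and diagonals 1, 5.
Attacked columns: {1, 3, 5}. Safe: {2, 4}.

columns 2, 4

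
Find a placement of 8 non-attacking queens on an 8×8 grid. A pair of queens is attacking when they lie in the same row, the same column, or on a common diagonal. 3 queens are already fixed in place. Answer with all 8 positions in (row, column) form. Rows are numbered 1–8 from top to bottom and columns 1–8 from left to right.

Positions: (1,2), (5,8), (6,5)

(1,2) (2,7) (3,3) (4,6) (5,8) (6,5) (7,1) (8,4)

Row 2: attacked by (1,2)→{1,2,3}; (5,8)→{5,8}; (6,5)→{1,5}. Safe: 4, 6, 7. Place at column 7.
Row 3: attacked by (1,2)→{2,4}; (2,7)→{6,7,8}; (5,8)→{6,8}; (6,5)→{2,5,8}. Safe: 1, 3. Place at column 3.
Row 4: attacked by (1,2)→{2,5}; (2,7)→{5,7}; (3,3)→{2,3,4}; (5,8)→{7,8}; (6,5)→{3,5,7}. Safe: 1, 6. Place at column 6.
Row 7: attacked by (1,2)→{2,8}; (2,7)→{2,7}; (3,3)→{3,7}; (4,6)→{3,6}; (5,8)→{6,8}; (6,5)→{4,5,6}. Safe: 1. Place at column 1.
Row 8: attacked by (1,2)→{2}; (2,7)→{1,7}; (3,3)→{3,8}; (4,6)→{2,6}; (5,8)→{5,8}; (6,5)→{3,5,7}; (7,1)→{1,2}. Safe: 4. Place at column 4.
Columns [2, 7, 3, 6, 8, 5, 1, 4], r−c [-1, -5, 0, -2, -3, 1, 6, 4], r+c [3, 9, 6, 10, 13, 11, 8, 12] are all distinct, so no two queens attack.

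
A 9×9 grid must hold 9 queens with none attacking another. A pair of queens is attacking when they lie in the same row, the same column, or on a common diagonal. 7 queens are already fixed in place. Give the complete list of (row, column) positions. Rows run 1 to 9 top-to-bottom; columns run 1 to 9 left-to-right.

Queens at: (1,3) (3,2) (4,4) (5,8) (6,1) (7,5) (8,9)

Row 2: attacked by (1,3)→{2,3,4}; (3,2)→{1,2,3}; (4,4)→{2,4,6}; (5,8)→{5,8}; (6,1)→{1,5}; (7,5)→{5}; (8,9)→{3,9}. Safe: 7. Place at column 7.
Row 9: attacked by (1,3)→{3}; (2,7)→{7}; (3,2)→{2,8}; (4,4)→{4,9}; (5,8)→{4,8}; (6,1)→{1,4}; (7,5)→{3,5,7}; (8,9)→{8,9}. Safe: 6. Place at column 6.
Columns [3, 7, 2, 4, 8, 1, 5, 9, 6], r−c [-2, -5, 1, 0, -3, 5, 2, -1, 3], r+c [4, 9, 5, 8, 13, 7, 12, 17, 15] are all distinct, so no two queens attack.

(1,3) (2,7) (3,2) (4,4) (5,8) (6,1) (7,5) (8,9) (9,6)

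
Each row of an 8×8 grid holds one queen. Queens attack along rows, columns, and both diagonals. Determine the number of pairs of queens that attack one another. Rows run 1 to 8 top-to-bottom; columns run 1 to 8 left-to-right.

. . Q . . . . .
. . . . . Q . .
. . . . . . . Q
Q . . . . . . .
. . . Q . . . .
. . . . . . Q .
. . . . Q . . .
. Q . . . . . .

All columns are distinct and no two queens satisfy |Δrow| = |Δcol|, so no pair attacks.

0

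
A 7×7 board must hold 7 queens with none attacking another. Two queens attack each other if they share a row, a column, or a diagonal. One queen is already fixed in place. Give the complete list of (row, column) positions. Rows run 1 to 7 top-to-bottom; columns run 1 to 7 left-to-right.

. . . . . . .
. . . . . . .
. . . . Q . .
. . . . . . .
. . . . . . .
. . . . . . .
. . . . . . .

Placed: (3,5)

(1,2) (2,7) (3,5) (4,3) (5,1) (6,6) (7,4)

Row 1: attacked by (3,5)→{3,5,7}. Safe: 1, 2, 4, 6. Place at column 2.
Row 2: attacked by (1,2)→{1,2,3}; (3,5)→{4,5,6}. Safe: 7. Place at column 7.
Row 4: attacked by (1,2)→{2,5}; (2,7)→{5,7}; (3,5)→{4,5,6}. Safe: 1, 3. Place at column 3.
Row 5: attacked by (1,2)→{2,6}; (2,7)→{4,7}; (3,5)→{3,5,7}; (4,3)→{2,3,4}. Safe: 1. Place at column 1.
Row 6: attacked by (1,2)→{2,7}; (2,7)→{3,7}; (3,5)→{2,5}; (4,3)→{1,3,5}; (5,1)→{1,2}. Safe: 4, 6. Place at column 6.
Row 7: attacked by (1,2)→{2}; (2,7)→{2,7}; (3,5)→{1,5}; (4,3)→{3,6}; (5,1)→{1,3}; (6,6)→{5,6,7}. Safe: 4. Place at column 4.
Columns [2, 7, 5, 3, 1, 6, 4], r−c [-1, -5, -2, 1, 4, 0, 3], r+c [3, 9, 8, 7, 6, 12, 11] are all distinct, so no two queens attack.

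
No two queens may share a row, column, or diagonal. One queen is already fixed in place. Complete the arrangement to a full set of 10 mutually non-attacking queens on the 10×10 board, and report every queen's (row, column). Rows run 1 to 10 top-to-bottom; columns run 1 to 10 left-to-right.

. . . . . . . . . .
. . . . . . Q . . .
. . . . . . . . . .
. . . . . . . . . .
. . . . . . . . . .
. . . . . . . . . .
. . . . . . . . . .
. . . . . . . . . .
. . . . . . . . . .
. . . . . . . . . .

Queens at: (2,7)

Row 1: attacked by (2,7)→{6,7,8}. Safe: 1, 2, 3, 4, 5, 9, 10. Place at column 5.
Row 3: attacked by (1,5)→{3,5,7}; (2,7)→{6,7,8}. Safe: 1, 2, 4, 9, 10. Place at column 9.
Row 4: attacked by (1,5)→{2,5,8}; (2,7)→{5,7,9}; (3,9)→{8,9,10}. Safe: 1, 3, 4, 6. Place at column 3.
Row 5: attacked by (1,5)→{1,5,9}; (2,7)→{4,7,10}; (3,9)→{7,9}; (4,3)→{2,3,4}. Safe: 6, 8. Place at column 6.
Row 6: attacked by (1,5)→{5,10}; (2,7)→{3,7}; (3,9)→{6,9}; (4,3)→{1,3,5}; (5,6)→{5,6,7}. Safe: 2, 4, 8. Place at column 2.
Row 7: attacked by (1,5)→{5}; (2,7)→{2,7}; (3,9)→{5,9}; (4,3)→{3,6}; (5,6)→{4,6,8}; (6,2)→{1,2,3}. Safe: 10. Place at column 10.
Row 8: attacked by (1,5)→{5}; (2,7)→{1,7}; (3,9)→{4,9}; (4,3)→{3,7}; (5,6)→{3,6,9}; (6,2)→{2,4}; (7,10)→{9,10}. Safe: 8. Place at column 8.
Row 9: attacked by (1,5)→{5}; (2,7)→{7}; (3,9)→{3,9}; (4,3)→{3,8}; (5,6)→{2,6,10}; (6,2)→{2,5}; (7,10)→{8,10}; (8,8)→{7,8,9}. Safe: 1, 4. Place at column 1.
Row 10: attacked by (1,5)→{5}; (2,7)→{7}; (3,9)→{2,9}; (4,3)→{3,9}; (5,6)→{1,6}; (6,2)→{2,6}; (7,10)→{7,10}; (8,8)→{6,8,10}; (9,1)→{1,2}. Safe: 4. Place at column 4.
Columns [5, 7, 9, 3, 6, 2, 10, 8, 1, 4], r−c [-4, -5, -6, 1, -1, 4, -3, 0, 8, 6], r+c [6, 9, 12, 7, 11, 8, 17, 16, 10, 14] are all distinct, so no two queens attack.

(1,5) (2,7) (3,9) (4,3) (5,6) (6,2) (7,10) (8,8) (9,1) (10,4)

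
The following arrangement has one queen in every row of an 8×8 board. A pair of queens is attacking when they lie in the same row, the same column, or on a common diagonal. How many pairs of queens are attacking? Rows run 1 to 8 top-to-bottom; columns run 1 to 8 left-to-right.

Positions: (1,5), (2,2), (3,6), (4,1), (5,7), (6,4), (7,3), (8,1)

Same column: (4,1)–(8,1) (column 1).
Same diagonal: (3,6)–(8,1) (|3−8| = |6−1| = 5); (6,4)–(7,3) (|6−7| = |4−3| = 1).
Total attacking pairs: 3.

3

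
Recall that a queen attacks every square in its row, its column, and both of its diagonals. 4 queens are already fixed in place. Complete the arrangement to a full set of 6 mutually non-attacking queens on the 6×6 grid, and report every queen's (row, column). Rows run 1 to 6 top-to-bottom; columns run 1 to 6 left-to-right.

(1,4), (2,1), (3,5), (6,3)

(1,4) (2,1) (3,5) (4,2) (5,6) (6,3)

Row 4: attacked by (1,4)→{1,4}; (2,1)→{1,3}; (3,5)→{4,5,6}; (6,3)→{1,3,5}. Safe: 2. Place at column 2.
Row 5: attacked by (1,4)→{4}; (2,1)→{1,4}; (3,5)→{3,5}; (4,2)→{1,2,3}; (6,3)→{2,3,4}. Safe: 6. Place at column 6.
Columns [4, 1, 5, 2, 6, 3], r−c [-3, 1, -2, 2, -1, 3], r+c [5, 3, 8, 6, 11, 9] are all distinct, so no two queens attack.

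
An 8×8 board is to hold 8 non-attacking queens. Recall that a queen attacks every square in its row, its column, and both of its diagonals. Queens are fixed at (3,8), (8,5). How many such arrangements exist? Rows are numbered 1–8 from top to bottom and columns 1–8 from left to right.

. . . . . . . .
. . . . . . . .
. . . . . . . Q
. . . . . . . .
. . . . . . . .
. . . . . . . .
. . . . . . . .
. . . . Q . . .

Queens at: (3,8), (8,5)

4

Branch on row 1: col 1 → 1; col 2 → 1; col 3 → 1; col 4 → 1; col 7 → 0.
Sum: 1 + 1 + 1 + 1 + 0 = 4.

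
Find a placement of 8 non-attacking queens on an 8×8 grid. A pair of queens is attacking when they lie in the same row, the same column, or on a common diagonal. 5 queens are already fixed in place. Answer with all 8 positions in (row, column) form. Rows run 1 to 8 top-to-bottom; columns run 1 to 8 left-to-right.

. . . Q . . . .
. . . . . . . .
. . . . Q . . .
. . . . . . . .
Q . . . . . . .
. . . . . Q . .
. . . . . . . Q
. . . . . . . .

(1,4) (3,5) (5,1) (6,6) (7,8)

Row 2: attacked by (1,4)→{3,4,5}; (3,5)→{4,5,6}; (5,1)→{1,4}; (6,6)→{2,6}; (7,8)→{3,8}. Safe: 7. Place at column 7.
Row 4: attacked by (1,4)→{1,4,7}; (2,7)→{5,7}; (3,5)→{4,5,6}; (5,1)→{1,2}; (6,6)→{4,6,8}; (7,8)→{5,8}. Safe: 3. Place at column 3.
Row 8: attacked by (1,4)→{4}; (2,7)→{1,7}; (3,5)→{5}; (4,3)→{3,7}; (5,1)→{1,4}; (6,6)→{4,6,8}; (7,8)→{7,8}. Safe: 2. Place at column 2.
Columns [4, 7, 5, 3, 1, 6, 8, 2], r−c [-3, -5, -2, 1, 4, 0, -1, 6], r+c [5, 9, 8, 7, 6, 12, 15, 10] are all distinct, so no two queens attack.

(1,4) (2,7) (3,5) (4,3) (5,1) (6,6) (7,8) (8,2)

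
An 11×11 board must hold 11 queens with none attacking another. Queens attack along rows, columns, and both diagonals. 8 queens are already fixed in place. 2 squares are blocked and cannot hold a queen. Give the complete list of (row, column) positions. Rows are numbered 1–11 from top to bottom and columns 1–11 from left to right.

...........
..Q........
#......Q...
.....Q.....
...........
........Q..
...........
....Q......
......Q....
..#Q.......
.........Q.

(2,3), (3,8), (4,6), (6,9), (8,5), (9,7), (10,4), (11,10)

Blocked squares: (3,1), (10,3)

(1,11) (2,3) (3,8) (4,6) (5,1) (6,9) (7,2) (8,5) (9,7) (10,4) (11,10)

Row 1: attacked by (2,3)→{2,3,4}; (3,8)→{6,8,10}; (4,6)→{3,6,9}; (6,9)→{4,9}; (8,5)→{5}; (9,7)→{7}; (10,4)→{4}; (11,10)→{10}. Safe: 1, 11. Place at column 11.
Row 5: attacked by (1,11)→{7,11}; (2,3)→{3,6}; (3,8)→{6,8,10}; (4,6)→{5,6,7}; (6,9)→{8,9,10}; (8,5)→{2,5,8}; (9,7)→{3,7,11}; (10,4)→{4,9}; (11,10)→{4,10}. Safe: 1. Place at column 1.
Row 7: attacked by (1,11)→{5,11}; (2,3)→{3,8}; (3,8)→{4,8}; (4,6)→{3,6,9}; (5,1)→{1,3}; (6,9)→{8,9,10}; (8,5)→{4,5,6}; (9,7)→{5,7,9}; (10,4)→{1,4,7}; (11,10)→{6,10}. Safe: 2. Place at column 2.
Columns [11, 3, 8, 6, 1, 9, 2, 5, 7, 4, 10], r−c [-10, -1, -5, -2, 4, -3, 5, 3, 2, 6, 1], r+c [12, 5, 11, 10, 6, 15, 9, 13, 16, 14, 21] are all distinct, so no two queens attack.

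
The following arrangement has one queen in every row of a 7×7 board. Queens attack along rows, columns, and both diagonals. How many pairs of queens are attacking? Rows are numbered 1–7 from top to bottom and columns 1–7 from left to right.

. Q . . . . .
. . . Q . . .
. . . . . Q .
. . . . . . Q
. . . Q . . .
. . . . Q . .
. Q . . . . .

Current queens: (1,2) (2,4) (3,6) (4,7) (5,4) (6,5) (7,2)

Same column: (1,2)–(7,2) (column 2); (2,4)–(5,4) (column 4).
Same diagonal: (3,6)–(4,7) (|3−4| = |6−7| = 1); (3,6)–(5,4) (|3−5| = |6−4| = 2); (3,6)–(7,2) (|3−7| = |6−2| = 4); (4,7)–(6,5) (|4−6| = |7−5| = 2); (5,4)–(6,5) (|5−6| = |4−5| = 1); (5,4)–(7,2) (|5−7| = |4−2| = 2).
Total attacking pairs: 8.

8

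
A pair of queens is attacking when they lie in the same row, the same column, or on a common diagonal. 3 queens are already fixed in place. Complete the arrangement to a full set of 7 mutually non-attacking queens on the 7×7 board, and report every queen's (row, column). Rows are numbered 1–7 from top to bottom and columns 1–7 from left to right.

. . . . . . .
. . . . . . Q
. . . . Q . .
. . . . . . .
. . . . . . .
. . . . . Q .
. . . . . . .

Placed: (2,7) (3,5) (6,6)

(1,2) (2,7) (3,5) (4,3) (5,1) (6,6) (7,4)

Row 1: attacked by (2,7)→{6,7}; (3,5)→{3,5,7}; (6,6)→{1,6}. Safe: 2, 4. Place at column 2.
Row 4: attacked by (1,2)→{2,5}; (2,7)→{5,7}; (3,5)→{4,5,6}; (6,6)→{4,6}. Safe: 1, 3. Place at column 3.
Row 5: attacked by (1,2)→{2,6}; (2,7)→{4,7}; (3,5)→{3,5,7}; (4,3)→{2,3,4}; (6,6)→{5,6,7}. Safe: 1. Place at column 1.
Row 7: attacked by (1,2)→{2}; (2,7)→{2,7}; (3,5)→{1,5}; (4,3)→{3,6}; (5,1)→{1,3}; (6,6)→{5,6,7}. Safe: 4. Place at column 4.
Columns [2, 7, 5, 3, 1, 6, 4], r−c [-1, -5, -2, 1, 4, 0, 3], r+c [3, 9, 8, 7, 6, 12, 11] are all distinct, so no two queens attack.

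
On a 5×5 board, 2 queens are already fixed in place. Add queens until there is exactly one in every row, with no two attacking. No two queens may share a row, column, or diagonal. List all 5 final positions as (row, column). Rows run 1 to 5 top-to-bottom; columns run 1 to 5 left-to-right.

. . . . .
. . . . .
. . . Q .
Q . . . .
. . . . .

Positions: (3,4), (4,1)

Row 1: attacked by (3,4)→{2,4}; (4,1)→{1,4}. Safe: 3, 5. Place at column 5.
Row 2: attacked by (1,5)→{4,5}; (3,4)→{3,4,5}; (4,1)→{1,3}. Safe: 2. Place at column 2.
Row 5: attacked by (1,5)→{1,5}; (2,2)→{2,5}; (3,4)→{2,4}; (4,1)→{1,2}. Safe: 3. Place at column 3.
Columns [5, 2, 4, 1, 3], r−c [-4, 0, -1, 3, 2], r+c [6, 4, 7, 5, 8] are all distinct, so no two queens attack.

(1,5) (2,2) (3,4) (4,1) (5,3)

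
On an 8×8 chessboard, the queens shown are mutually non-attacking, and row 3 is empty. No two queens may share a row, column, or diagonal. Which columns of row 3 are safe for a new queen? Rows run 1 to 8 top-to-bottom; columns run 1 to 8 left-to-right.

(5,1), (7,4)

columns 2, 5, 6, 7

(5,1) attacks row 3 at column 1 and diagonals 3.
(7,4) attacks row 3 at column 4 and diagonals 8.
Attacked columns: {1, 3, 4, 8}. Safe: {2, 5, 6, 7}.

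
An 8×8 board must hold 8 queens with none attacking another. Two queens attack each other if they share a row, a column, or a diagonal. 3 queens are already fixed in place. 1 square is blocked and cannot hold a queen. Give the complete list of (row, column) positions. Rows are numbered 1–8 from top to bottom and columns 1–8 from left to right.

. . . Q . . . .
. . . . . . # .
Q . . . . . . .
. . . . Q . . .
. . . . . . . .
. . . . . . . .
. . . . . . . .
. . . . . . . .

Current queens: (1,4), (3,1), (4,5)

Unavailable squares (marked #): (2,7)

Row 2: attacked by (1,4)→{3,4,5}; (3,1)→{1,2}; (4,5)→{3,5,7}. Blocked: 7. Safe: 6, 8. Place at column 8.
Row 5: attacked by (1,4)→{4,8}; (2,8)→{5,8}; (3,1)→{1,3}; (4,5)→{4,5,6}. Safe: 2, 7. Place at column 7.
Row 6: attacked by (1,4)→{4}; (2,8)→{4,8}; (3,1)→{1,4}; (4,5)→{3,5,7}; (5,7)→{6,7,8}. Safe: 2. Place at column 2.
Row 7: attacked by (1,4)→{4}; (2,8)→{3,8}; (3,1)→{1,5}; (4,5)→{2,5,8}; (5,7)→{5,7}; (6,2)→{1,2,3}. Safe: 6. Place at column 6.
Row 8: attacked by (1,4)→{4}; (2,8)→{2,8}; (3,1)→{1,6}; (4,5)→{1,5}; (5,7)→{4,7}; (6,2)→{2,4}; (7,6)→{5,6,7}. Safe: 3. Place at column 3.
Columns [4, 8, 1, 5, 7, 2, 6, 3], r−c [-3, -6, 2, -1, -2, 4, 1, 5], r+c [5, 10, 4, 9, 12, 8, 13, 11] are all distinct, so no two queens attack.

(1,4) (2,8) (3,1) (4,5) (5,7) (6,2) (7,6) (8,3)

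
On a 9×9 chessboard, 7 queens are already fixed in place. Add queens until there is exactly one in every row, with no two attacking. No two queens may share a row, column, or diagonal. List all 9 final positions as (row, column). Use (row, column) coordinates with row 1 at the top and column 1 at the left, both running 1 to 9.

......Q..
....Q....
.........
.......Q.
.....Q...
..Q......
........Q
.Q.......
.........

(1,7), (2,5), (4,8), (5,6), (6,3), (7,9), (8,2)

(1,7) (2,5) (3,1) (4,8) (5,6) (6,3) (7,9) (8,2) (9,4)

Row 3: attacked by (1,7)→{5,7,9}; (2,5)→{4,5,6}; (4,8)→{7,8,9}; (5,6)→{4,6,8}; (6,3)→{3,6}; (7,9)→{5,9}; (8,2)→{2,7}. Safe: 1. Place at column 1.
Row 9: attacked by (1,7)→{7}; (2,5)→{5}; (3,1)→{1,7}; (4,8)→{3,8}; (5,6)→{2,6}; (6,3)→{3,6}; (7,9)→{7,9}; (8,2)→{1,2,3}. Safe: 4. Place at column 4.
Columns [7, 5, 1, 8, 6, 3, 9, 2, 4], r−c [-6, -3, 2, -4, -1, 3, -2, 6, 5], r+c [8, 7, 4, 12, 11, 9, 16, 10, 13] are all distinct, so no two queens attack.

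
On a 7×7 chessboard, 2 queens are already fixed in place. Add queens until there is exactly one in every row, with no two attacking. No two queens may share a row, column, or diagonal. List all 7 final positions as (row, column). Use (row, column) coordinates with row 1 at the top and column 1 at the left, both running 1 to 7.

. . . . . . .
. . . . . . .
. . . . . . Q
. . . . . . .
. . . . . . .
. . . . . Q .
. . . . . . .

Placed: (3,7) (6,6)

(1,3) (2,5) (3,7) (4,2) (5,4) (6,6) (7,1)

Row 1: attacked by (3,7)→{5,7}; (6,6)→{1,6}. Safe: 2, 3, 4. Place at column 3.
Row 2: attacked by (1,3)→{2,3,4}; (3,7)→{6,7}; (6,6)→{2,6}. Safe: 1, 5. Place at column 5.
Row 4: attacked by (1,3)→{3,6}; (2,5)→{3,5,7}; (3,7)→{6,7}; (6,6)→{4,6}. Safe: 1, 2. Place at column 2.
Row 5: attacked by (1,3)→{3,7}; (2,5)→{2,5}; (3,7)→{5,7}; (4,2)→{1,2,3}; (6,6)→{5,6,7}. Safe: 4. Place at column 4.
Row 7: attacked by (1,3)→{3}; (2,5)→{5}; (3,7)→{3,7}; (4,2)→{2,5}; (5,4)→{2,4,6}; (6,6)→{5,6,7}. Safe: 1. Place at column 1.
Columns [3, 5, 7, 2, 4, 6, 1], r−c [-2, -3, -4, 2, 1, 0, 6], r+c [4, 7, 10, 6, 9, 12, 8] are all distinct, so no two queens attack.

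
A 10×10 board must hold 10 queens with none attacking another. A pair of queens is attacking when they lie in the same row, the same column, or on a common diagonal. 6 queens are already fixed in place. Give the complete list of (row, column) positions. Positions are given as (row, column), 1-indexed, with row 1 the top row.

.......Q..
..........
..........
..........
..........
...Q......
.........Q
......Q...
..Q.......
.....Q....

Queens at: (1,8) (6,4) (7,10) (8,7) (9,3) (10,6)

Row 2: attacked by (1,8)→{7,8,9}; (6,4)→{4,8}; (7,10)→{5,10}; (8,7)→{1,7}; (9,3)→{3,10}; (10,6)→{6}. Safe: 2. Place at column 2.
Row 3: attacked by (1,8)→{6,8,10}; (2,2)→{1,2,3}; (6,4)→{1,4,7}; (7,10)→{6,10}; (8,7)→{2,7}; (9,3)→{3,9}; (10,6)→{6}. Safe: 5. Place at column 5.
Row 4: attacked by (1,8)→{5,8}; (2,2)→{2,4}; (3,5)→{4,5,6}; (6,4)→{2,4,6}; (7,10)→{7,10}; (8,7)→{3,7}; (9,3)→{3,8}; (10,6)→{6}. Safe: 1, 9. Place at column 1.
Row 5: attacked by (1,8)→{4,8}; (2,2)→{2,5}; (3,5)→{3,5,7}; (4,1)→{1,2}; (6,4)→{3,4,5}; (7,10)→{8,10}; (8,7)→{4,7,10}; (9,3)→{3,7}; (10,6)→{1,6}. Safe: 9. Place at column 9.
Columns [8, 2, 5, 1, 9, 4, 10, 7, 3, 6], r−c [-7, 0, -2, 3, -4, 2, -3, 1, 6, 4], r+c [9, 4, 8, 5, 14, 10, 17, 15, 12, 16] are all distinct, so no two queens attack.

(1,8) (2,2) (3,5) (4,1) (5,9) (6,4) (7,10) (8,7) (9,3) (10,6)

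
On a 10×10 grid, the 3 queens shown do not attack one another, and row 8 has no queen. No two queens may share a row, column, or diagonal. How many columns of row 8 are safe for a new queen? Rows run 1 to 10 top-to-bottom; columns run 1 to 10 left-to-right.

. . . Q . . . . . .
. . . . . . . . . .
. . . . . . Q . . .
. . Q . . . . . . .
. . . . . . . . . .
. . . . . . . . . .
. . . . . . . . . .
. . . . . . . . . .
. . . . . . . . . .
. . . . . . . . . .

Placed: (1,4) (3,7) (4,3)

(1,4) attacks row 8 at column 4.
(3,7) attacks row 8 at column 7 and diagonals 2.
(4,3) attacks row 8 at column 3 and diagonals 7.
Attacked columns: {2, 3, 4, 7}. Safe: {1, 5, 6, 8, 9, 10}.

6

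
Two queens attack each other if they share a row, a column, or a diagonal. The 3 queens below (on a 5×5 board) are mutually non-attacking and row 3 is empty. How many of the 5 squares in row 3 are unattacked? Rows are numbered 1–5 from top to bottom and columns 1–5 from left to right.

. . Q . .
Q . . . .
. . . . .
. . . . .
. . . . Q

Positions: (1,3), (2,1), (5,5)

(1,3) attacks row 3 at column 3 and diagonals 1, 5.
(2,1) attacks row 3 at column 1 and diagonals 2.
(5,5) attacks row 3 at column 5 and diagonals 3.
Attacked columns: {1, 2, 3, 5}. Safe: {4}.

1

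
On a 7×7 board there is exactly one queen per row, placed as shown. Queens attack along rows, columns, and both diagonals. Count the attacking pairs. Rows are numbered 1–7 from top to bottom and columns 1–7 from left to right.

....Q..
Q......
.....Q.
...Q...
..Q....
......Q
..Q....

Same column: (5,3)–(7,3) (column 3).
Same diagonal: (4,4)–(5,3) (|4−5| = |4−3| = 1).
Total attacking pairs: 2.

2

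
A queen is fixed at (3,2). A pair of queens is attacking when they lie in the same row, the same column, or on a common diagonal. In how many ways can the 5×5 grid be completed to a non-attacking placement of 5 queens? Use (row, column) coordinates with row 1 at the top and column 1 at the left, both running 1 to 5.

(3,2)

2

Branch on row 1: col 1 → 1; col 3 → 1; col 5 → 0.
Sum: 1 + 1 + 0 = 2.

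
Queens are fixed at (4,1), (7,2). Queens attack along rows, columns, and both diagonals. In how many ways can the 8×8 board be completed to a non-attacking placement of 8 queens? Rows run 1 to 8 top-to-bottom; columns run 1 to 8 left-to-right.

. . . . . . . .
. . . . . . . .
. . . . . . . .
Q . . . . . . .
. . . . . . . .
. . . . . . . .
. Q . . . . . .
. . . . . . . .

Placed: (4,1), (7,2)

4

Branch on row 1: col 3 → 1; col 5 → 1; col 6 → 1; col 7 → 1.
Sum: 1 + 1 + 1 + 1 = 4.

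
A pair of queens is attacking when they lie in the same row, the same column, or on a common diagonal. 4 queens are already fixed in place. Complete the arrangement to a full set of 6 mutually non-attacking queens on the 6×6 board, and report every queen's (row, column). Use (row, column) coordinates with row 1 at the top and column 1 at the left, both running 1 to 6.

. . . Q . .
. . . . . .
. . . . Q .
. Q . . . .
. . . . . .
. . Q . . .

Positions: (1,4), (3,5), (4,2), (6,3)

Row 2: attacked by (1,4)→{3,4,5}; (3,5)→{4,5,6}; (4,2)→{2,4}; (6,3)→{3}. Safe: 1. Place at column 1.
Row 5: attacked by (1,4)→{4}; (2,1)→{1,4}; (3,5)→{3,5}; (4,2)→{1,2,3}; (6,3)→{2,3,4}. Safe: 6. Place at column 6.
Columns [4, 1, 5, 2, 6, 3], r−c [-3, 1, -2, 2, -1, 3], r+c [5, 3, 8, 6, 11, 9] are all distinct, so no two queens attack.

(1,4) (2,1) (3,5) (4,2) (5,6) (6,3)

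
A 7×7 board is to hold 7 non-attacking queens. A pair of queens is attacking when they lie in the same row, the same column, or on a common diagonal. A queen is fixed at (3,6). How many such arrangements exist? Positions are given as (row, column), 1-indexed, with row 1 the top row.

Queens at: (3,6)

6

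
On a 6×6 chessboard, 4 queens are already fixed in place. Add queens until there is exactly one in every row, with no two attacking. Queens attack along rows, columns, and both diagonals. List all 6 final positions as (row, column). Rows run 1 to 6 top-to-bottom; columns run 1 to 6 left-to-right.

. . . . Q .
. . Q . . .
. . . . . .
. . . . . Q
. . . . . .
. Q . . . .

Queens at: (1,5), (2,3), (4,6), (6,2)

(1,5) (2,3) (3,1) (4,6) (5,4) (6,2)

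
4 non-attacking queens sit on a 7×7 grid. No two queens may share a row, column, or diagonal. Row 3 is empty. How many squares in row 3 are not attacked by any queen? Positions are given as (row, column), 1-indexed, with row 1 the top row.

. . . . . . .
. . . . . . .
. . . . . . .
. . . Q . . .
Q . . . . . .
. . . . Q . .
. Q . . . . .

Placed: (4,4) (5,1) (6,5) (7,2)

1

(4,4) attacks row 3 at column 4 and diagonals 3, 5.
(5,1) attacks row 3 at column 1 and diagonals 3.
(6,5) attacks row 3 at column 5 and diagonals 2.
(7,2) attacks row 3 at column 2 and diagonals 6.
Attacked columns: {1, 2, 3, 4, 5, 6}. Safe: {7}.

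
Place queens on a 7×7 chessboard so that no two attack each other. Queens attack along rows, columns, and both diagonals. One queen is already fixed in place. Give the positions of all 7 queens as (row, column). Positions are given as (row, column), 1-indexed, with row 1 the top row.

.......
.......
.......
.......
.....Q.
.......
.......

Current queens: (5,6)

Row 1: attacked by (5,6)→{2,6}. Safe: 1, 3, 4, 5, 7. Place at column 3.
Row 2: attacked by (1,3)→{2,3,4}; (5,6)→{3,6}. Safe: 1, 5, 7. Place at column 7.
Row 3: attacked by (1,3)→{1,3,5}; (2,7)→{6,7}; (5,6)→{4,6}. Safe: 2. Place at column 2.
Row 4: attacked by (1,3)→{3,6}; (2,7)→{5,7}; (3,2)→{1,2,3}; (5,6)→{5,6,7}. Safe: 4. Place at column 4.
Row 6: attacked by (1,3)→{3}; (2,7)→{3,7}; (3,2)→{2,5}; (4,4)→{2,4,6}; (5,6)→{5,6,7}. Safe: 1. Place at column 1.
Row 7: attacked by (1,3)→{3}; (2,7)→{2,7}; (3,2)→{2,6}; (4,4)→{1,4,7}; (5,6)→{4,6}; (6,1)→{1,2}. Safe: 5. Place at column 5.
Columns [3, 7, 2, 4, 6, 1, 5], r−c [-2, -5, 1, 0, -1, 5, 2], r+c [4, 9, 5, 8, 11, 7, 12] are all distinct, so no two queens attack.

(1,3) (2,7) (3,2) (4,4) (5,6) (6,1) (7,5)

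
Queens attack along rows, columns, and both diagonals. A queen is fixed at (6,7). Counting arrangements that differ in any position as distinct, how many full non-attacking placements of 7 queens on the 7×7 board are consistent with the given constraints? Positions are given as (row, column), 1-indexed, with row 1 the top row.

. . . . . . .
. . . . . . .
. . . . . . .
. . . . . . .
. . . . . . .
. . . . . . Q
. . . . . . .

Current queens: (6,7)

7

Branch on row 1: col 1 → 1; col 3 → 2; col 4 → 2; col 5 → 1; col 6 → 1.
Sum: 1 + 2 + 2 + 1 + 1 = 7.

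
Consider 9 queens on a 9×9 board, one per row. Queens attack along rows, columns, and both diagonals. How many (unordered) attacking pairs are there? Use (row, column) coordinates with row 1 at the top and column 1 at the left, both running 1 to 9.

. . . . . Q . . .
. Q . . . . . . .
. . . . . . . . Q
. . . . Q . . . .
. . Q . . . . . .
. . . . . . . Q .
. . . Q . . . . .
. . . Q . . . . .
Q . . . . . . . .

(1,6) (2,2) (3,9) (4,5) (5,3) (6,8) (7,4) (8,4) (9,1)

2

Same column: (7,4)–(8,4) (column 4).
Same diagonal: (3,9)–(8,4) (|3−8| = |9−4| = 5).
Total attacking pairs: 2.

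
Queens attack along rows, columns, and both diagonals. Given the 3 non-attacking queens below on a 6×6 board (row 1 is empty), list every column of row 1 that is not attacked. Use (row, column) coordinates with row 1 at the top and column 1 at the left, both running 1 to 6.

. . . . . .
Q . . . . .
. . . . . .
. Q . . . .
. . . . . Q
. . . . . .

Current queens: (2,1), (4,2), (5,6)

columns 3, 4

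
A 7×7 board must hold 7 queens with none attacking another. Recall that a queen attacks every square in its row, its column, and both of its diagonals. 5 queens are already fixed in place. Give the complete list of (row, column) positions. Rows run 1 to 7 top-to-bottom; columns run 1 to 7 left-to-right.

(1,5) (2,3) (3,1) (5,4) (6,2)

Row 4: attacked by (1,5)→{2,5}; (2,3)→{1,3,5}; (3,1)→{1,2}; (5,4)→{3,4,5}; (6,2)→{2,4}. Safe: 6, 7. Place at column 6.
Row 7: attacked by (1,5)→{5}; (2,3)→{3}; (3,1)→{1,5}; (4,6)→{3,6}; (5,4)→{2,4,6}; (6,2)→{1,2,3}. Safe: 7. Place at column 7.
Columns [5, 3, 1, 6, 4, 2, 7], r−c [-4, -1, 2, -2, 1, 4, 0], r+c [6, 5, 4, 10, 9, 8, 14] are all distinct, so no two queens attack.

(1,5) (2,3) (3,1) (4,6) (5,4) (6,2) (7,7)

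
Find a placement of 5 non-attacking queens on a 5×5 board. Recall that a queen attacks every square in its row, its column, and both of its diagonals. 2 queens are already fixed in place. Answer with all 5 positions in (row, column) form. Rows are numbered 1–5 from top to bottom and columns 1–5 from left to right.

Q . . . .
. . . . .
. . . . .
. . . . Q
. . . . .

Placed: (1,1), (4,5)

Row 2: attacked by (1,1)→{1,2}; (4,5)→{3,5}. Safe: 4. Place at column 4.
Row 3: attacked by (1,1)→{1,3}; (2,4)→{3,4,5}; (4,5)→{4,5}. Safe: 2. Place at column 2.
Row 5: attacked by (1,1)→{1,5}; (2,4)→{1,4}; (3,2)→{2,4}; (4,5)→{4,5}. Safe: 3. Place at column 3.
Columns [1, 4, 2, 5, 3], r−c [0, -2, 1, -1, 2], r+c [2, 6, 5, 9, 8] are all distinct, so no two queens attack.

(1,1) (2,4) (3,2) (4,5) (5,3)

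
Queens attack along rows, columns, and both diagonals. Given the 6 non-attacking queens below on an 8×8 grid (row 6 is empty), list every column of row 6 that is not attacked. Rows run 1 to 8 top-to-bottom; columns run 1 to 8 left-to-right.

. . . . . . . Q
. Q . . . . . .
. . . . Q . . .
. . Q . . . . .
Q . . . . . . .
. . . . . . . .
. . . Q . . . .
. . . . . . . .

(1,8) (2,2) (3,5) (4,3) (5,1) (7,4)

columns 7

(1,8) attacks row 6 at column 8 and diagonals 3.
(2,2) attacks row 6 at column 2 and diagonals 6.
(3,5) attacks row 6 at column 5 and diagonals 2, 8.
(4,3) attacks row 6 at column 3 and diagonals 1, 5.
(5,1) attacks row 6 at column 1 and diagonals 2.
(7,4) attacks row 6 at column 4 and diagonals 3, 5.
Attacked columns: {1, 2, 3, 4, 5, 6, 8}. Safe: {7}.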